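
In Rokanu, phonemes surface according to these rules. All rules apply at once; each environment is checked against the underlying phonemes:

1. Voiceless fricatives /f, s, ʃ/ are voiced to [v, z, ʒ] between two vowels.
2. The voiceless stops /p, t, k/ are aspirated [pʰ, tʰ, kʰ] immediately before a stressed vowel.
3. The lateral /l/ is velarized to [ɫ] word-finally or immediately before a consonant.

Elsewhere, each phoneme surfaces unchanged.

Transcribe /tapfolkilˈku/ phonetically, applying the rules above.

[tapfoɫkiɫˈkʰu]

/t/ — word-initial; rule 2 does not apply here → [t].
/a/ (between /t/ and /p/) is unaffected → [a].
/p/ (between /a/ and /f/) fails the environment for rule 2, so it stays [p].
/f/ — between /p/ and /o/; rule 1 does not apply here → [f].
/o/ stays [o].
/l/ meets the environment for rule 3 (word-finally or immediately before a consonant) → [ɫ].
/k/ — between /l/ and /i/; rule 2 does not apply here → [k].
/i/ — not in any rule's target class → [i].
/l/ — between /i/ and /k/, word-finally or immediately before a consonant — surfaces as [ɫ] (rule 3).
/k/ (between /l/ and /u/) occurs immediately before a stressed vowel → [kʰ] by rule 2.
/u/ stays [u].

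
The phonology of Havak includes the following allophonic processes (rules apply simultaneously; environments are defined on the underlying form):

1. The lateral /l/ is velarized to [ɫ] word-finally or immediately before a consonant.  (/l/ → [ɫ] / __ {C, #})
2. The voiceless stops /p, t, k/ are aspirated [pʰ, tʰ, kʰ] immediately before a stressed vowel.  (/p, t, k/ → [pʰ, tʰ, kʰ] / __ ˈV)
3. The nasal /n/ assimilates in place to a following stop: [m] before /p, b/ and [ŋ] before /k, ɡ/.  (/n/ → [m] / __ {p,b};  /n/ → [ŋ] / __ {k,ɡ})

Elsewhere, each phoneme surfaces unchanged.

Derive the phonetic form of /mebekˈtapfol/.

[mebekˈtʰapfoɫ]

/k/ — between /e/ and /t/; rule 2 does not apply here → [k].
/t/ — between /k/ and /a/, immediately before a stressed vowel — surfaces as [tʰ] (rule 2).
/p/ (between /a/ and /f/): rule 2 targets it, but not immediately before a stressed vowel → unchanged [p].
/l/ (word-final): word-finally or immediately before a consonant, so rule 1 applies → [ɫ].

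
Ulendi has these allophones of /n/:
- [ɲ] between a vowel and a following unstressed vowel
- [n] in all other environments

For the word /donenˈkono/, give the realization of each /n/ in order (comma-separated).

[ɲ], [n], [ɲ]

Occurrence 1 (position 3): between a vowel and a following unstressed vowel → [ɲ].
Occurrence 2 (position 5): no conditioning environment matches → elsewhere allophone [n].
Occurrence 3 (position 8): between a vowel and a following unstressed vowel → [ɲ].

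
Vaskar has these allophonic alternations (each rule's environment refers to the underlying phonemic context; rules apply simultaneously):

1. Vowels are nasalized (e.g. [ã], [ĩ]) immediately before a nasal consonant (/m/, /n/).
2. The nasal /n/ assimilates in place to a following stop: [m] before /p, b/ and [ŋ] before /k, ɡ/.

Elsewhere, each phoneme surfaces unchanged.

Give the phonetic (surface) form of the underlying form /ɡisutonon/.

/ɡ/ (word-initial): no rule targets it → [ɡ].
/i/ (between /ɡ/ and /s/): rule 1 targets it, but not before a nasal consonant → unchanged [i].
/s/ (between /i/ and /u/) is unaffected → [s].
/u/ (between /s/ and /t/) is in the target of rule 1 but the environment (before a nasal consonant) is not met → [u].
/t/ (between /u/ and /o/): no rule targets it → [t].
/o/ (between /t/ and /n/): before a nasal consonant, so rule 1 applies → [õ].
/n/ (between /o/ and /o/) is in the target of rule 2 but the environment (before a labial or velar stop) is not met → [n].
/o/ — between /n/ and /n/, before a nasal consonant — surfaces as [õ] (rule 1).
/n/ — word-final; rule 2 does not apply here → [n].

[ɡisutõnõn]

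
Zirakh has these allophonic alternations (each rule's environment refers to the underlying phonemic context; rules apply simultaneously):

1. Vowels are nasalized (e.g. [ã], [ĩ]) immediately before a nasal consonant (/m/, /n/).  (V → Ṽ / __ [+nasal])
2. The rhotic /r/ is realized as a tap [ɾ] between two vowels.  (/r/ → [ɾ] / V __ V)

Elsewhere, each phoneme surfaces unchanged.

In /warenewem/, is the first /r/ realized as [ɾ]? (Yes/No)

Yes

/r/ (between /a/ and /e/) occurs between two vowels → [ɾ] by rule 2.
The actual realization is [ɾ], which matches [ɾ].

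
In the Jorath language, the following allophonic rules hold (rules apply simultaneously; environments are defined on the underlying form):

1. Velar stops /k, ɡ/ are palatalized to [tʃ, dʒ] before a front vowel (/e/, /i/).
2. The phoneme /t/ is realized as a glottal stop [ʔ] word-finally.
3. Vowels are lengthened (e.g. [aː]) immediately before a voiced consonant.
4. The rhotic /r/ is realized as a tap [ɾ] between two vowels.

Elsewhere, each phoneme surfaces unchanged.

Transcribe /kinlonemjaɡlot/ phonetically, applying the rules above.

Rule 1 applies to /k/ (word-initial: before a front vowel) → [tʃ].
/i/ (between /k/ and /n/) occurs before a voiced consonant → [iː] by rule 3.
/n/ (between /i/ and /l/) is unaffected → [n].
/l/ — not in any rule's target class → [l].
Rule 3 applies to /o/ (between /l/ and /n/: before a voiced consonant) → [oː].
/n/ (between /o/ and /e/) is unaffected → [n].
Rule 3 applies to /e/ (between /n/ and /m/: before a voiced consonant) → [eː].
/m/ — not in any rule's target class → [m].
/j/ — not in any rule's target class → [j].
/a/ (between /j/ and /ɡ/): before a voiced consonant, so rule 3 applies → [aː].
/ɡ/ (between /a/ and /l/): rule 1 targets it, but not before a front vowel → unchanged [ɡ].
/l/ (between /ɡ/ and /o/) is unaffected → [l].
/o/ (between /l/ and /t/) fails the environment for rule 3, so it stays [o].
/t/ (word-final) occurs word-finally → [ʔ] by rule 2.

[tʃiːnloːneːmjaːɡloʔ]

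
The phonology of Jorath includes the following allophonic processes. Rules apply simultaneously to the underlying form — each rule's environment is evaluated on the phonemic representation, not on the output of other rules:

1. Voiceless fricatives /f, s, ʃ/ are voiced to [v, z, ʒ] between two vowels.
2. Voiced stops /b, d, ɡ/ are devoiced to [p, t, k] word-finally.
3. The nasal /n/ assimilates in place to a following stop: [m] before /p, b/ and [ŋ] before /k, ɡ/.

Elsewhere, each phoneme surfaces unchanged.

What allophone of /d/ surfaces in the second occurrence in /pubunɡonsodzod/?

[t]

/d/ (word-final): word-finally, so rule 2 applies → [t].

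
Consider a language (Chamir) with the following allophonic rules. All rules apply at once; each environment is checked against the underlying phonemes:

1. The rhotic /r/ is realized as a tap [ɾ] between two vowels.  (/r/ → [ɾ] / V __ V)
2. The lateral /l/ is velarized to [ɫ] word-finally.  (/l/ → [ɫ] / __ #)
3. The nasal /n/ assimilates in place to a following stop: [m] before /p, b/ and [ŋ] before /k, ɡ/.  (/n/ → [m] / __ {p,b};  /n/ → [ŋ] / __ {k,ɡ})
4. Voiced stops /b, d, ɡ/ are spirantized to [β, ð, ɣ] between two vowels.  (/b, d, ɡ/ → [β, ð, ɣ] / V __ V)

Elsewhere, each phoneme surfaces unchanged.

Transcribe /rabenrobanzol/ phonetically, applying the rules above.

[raβenroβanzoɫ]

/r/ (word-initial) fails the environment for rule 1, so it stays [r].
/a/ (between /r/ and /b/): no rule targets it → [a].
/b/ meets the environment for rule 4 (between two vowels) → [β].
/e/ stays [e].
/n/ — between /e/ and /r/; rule 3 does not apply here → [n].
/r/ — between /n/ and /o/; rule 1 does not apply here → [r].
/o/ stays [o].
Rule 4 applies to /b/ (between /o/ and /a/: between two vowels) → [β].
/a/ (between /b/ and /n/): no rule targets it → [a].
/n/ (between /a/ and /z/) is in the target of rule 3 but the environment (before a labial or velar stop) is not met → [n].
/z/ (between /n/ and /o/) is unaffected → [z].
/o/ stays [o].
/l/ — word-final, word-finally — surfaces as [ɫ] (rule 2).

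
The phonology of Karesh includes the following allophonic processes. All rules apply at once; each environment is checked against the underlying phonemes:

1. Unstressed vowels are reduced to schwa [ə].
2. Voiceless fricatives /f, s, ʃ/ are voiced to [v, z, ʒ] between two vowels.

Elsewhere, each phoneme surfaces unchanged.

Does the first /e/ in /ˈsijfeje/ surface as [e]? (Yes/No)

Rule 1 applies to /e/ (between /f/ and /j/: in an unstressed syllable) → [ə].
The actual realization is [ə], not [e].

No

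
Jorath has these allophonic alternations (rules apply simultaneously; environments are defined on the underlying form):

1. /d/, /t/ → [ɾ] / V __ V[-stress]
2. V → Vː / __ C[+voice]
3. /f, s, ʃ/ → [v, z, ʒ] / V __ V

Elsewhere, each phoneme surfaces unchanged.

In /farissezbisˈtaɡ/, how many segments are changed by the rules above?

Segments that undergo a rule: /a/ → [aː] (rule 2); /e/ → [eː] (rule 2); /a/ → [aː] (rule 2).
All other segments surface unchanged.

3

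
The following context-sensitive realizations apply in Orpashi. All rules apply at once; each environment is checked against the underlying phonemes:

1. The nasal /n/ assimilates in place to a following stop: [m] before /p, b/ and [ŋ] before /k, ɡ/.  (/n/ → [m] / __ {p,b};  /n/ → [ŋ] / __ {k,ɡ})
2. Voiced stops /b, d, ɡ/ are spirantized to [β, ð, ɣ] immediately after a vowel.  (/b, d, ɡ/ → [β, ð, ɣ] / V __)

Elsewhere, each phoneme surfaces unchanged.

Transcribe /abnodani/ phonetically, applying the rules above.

/a/ stays [a].
/b/ (between /a/ and /n/) occurs immediately after a vowel → [β] by rule 2.
/n/ — between /b/ and /o/; rule 1 does not apply here → [n].
/o/ (between /n/ and /d/): no rule targets it → [o].
/d/ (between /o/ and /a/): immediately after a vowel, so rule 2 applies → [ð].
/a/ — not in any rule's target class → [a].
/n/ — between /a/ and /i/; rule 1 does not apply here → [n].
/i/ — not in any rule's target class → [i].

[aβnoðani]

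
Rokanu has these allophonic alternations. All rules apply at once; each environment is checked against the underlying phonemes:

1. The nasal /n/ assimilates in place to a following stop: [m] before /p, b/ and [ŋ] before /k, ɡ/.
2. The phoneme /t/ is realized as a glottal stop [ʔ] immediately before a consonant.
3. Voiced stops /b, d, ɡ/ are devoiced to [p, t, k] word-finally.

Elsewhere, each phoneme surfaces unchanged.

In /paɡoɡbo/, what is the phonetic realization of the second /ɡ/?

[ɡ]

/ɡ/ (between /o/ and /b/) is in the target of rule 3 but the environment (word-finally) is not met → [ɡ].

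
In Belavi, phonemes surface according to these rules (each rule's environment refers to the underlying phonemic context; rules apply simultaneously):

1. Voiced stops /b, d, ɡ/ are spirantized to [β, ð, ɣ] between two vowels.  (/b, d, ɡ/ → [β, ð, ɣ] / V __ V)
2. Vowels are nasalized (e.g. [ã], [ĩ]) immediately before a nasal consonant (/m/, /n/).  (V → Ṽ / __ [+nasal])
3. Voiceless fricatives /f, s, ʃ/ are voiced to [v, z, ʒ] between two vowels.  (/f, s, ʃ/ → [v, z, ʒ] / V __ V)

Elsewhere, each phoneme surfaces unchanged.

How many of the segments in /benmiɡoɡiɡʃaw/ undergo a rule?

3

Segments that undergo a rule: /e/ → [ẽ] (rule 2); /ɡ/ → [ɣ] (rule 1); /ɡ/ → [ɣ] (rule 1).
All other segments surface unchanged.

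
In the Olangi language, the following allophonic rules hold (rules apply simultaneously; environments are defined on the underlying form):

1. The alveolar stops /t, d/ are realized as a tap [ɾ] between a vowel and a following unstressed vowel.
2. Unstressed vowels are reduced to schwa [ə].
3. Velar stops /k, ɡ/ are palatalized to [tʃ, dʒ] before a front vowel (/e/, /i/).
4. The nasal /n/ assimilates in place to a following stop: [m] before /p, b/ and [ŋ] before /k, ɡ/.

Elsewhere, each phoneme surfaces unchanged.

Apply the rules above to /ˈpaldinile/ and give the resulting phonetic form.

/p/ (word-initial) is unaffected → [p].
/a/ (between /p/ and /l/): rule 2 targets it, but not in an unstressed syllable → unchanged [a].
/l/ stays [l].
/d/ (between /l/ and /i/) fails the environment for rule 1, so it stays [d].
/i/ (between /d/ and /n/) occurs in an unstressed syllable → [ə] by rule 2.
/n/ (between /i/ and /i/): rule 4 targets it, but not before a labial or velar stop → unchanged [n].
/i/ (between /n/ and /l/): in an unstressed syllable, so rule 2 applies → [ə].
/l/ stays [l].
/e/ (word-final) occurs in an unstressed syllable → [ə] by rule 2.

[ˈpaldənələ]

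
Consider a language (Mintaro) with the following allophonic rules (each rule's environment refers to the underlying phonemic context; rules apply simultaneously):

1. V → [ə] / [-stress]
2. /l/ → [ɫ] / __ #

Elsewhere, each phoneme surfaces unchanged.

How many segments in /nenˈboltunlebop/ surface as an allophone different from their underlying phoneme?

4

Segments that undergo a rule: /e/ → [ə] (rule 1); /u/ → [ə] (rule 1); /e/ → [ə] (rule 1); /o/ → [ə] (rule 1).
All other segments surface unchanged.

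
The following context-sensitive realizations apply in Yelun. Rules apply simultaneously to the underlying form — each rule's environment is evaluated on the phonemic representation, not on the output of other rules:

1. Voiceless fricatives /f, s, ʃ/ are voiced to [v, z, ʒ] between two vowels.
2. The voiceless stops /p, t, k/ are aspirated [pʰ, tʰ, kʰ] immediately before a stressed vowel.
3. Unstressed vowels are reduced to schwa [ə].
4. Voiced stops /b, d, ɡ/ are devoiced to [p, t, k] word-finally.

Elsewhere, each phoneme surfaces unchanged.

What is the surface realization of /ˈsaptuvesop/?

/s/ (word-initial) fails the environment for rule 1, so it stays [s].
/a/ (between /s/ and /p/) fails the environment for rule 3, so it stays [a].
/p/ (between /a/ and /t/): rule 2 targets it, but not immediately before a stressed vowel → unchanged [p].
/t/ — between /p/ and /u/; rule 2 does not apply here → [t].
/u/ meets the environment for rule 3 (in an unstressed syllable) → [ə].
/e/ — between /v/ and /s/, in an unstressed syllable — surfaces as [ə] (rule 3).
Rule 1 applies to /s/ (between /e/ and /o/: between two vowels) → [z].
Rule 3 applies to /o/ (between /s/ and /p/: in an unstressed syllable) → [ə].
/p/ (word-final): rule 2 targets it, but not immediately before a stressed vowel → unchanged [p].

[ˈsaptəvəzəp]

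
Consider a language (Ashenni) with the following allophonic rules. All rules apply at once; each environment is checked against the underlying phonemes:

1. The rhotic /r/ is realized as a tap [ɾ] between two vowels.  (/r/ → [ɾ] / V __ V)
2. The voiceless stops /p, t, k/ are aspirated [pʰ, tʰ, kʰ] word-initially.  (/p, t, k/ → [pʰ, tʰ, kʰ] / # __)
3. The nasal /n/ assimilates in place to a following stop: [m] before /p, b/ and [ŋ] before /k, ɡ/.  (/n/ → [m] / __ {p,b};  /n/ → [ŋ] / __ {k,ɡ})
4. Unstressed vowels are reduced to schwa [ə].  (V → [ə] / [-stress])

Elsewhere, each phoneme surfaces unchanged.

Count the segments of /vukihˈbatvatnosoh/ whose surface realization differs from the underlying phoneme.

5

Segments that undergo a rule: /u/ → [ə] (rule 4); /i/ → [ə] (rule 4); /a/ → [ə] (rule 4); /o/ → [ə] (rule 4); /o/ → [ə] (rule 4).
All other segments surface unchanged.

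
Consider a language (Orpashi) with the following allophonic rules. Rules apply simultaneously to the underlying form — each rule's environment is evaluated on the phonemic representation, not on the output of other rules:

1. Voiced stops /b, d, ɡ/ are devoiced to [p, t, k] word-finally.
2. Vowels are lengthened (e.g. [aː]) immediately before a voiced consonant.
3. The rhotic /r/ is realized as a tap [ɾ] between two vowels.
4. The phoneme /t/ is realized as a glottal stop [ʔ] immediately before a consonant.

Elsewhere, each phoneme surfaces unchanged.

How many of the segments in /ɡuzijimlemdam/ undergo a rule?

5

Segments that undergo a rule: /u/ → [uː] (rule 2); /i/ → [iː] (rule 2); /i/ → [iː] (rule 2); /e/ → [eː] (rule 2); /a/ → [aː] (rule 2).
All other segments surface unchanged.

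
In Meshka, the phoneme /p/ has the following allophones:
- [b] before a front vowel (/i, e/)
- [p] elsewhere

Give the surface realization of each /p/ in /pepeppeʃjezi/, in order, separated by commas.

Occurrence 1 (position 1): before a front vowel (/i, e/) → [b].
Occurrence 2 (position 3): before a front vowel (/i, e/) → [b].
Occurrence 3 (position 5): no conditioning environment matches → elsewhere allophone [p].
Occurrence 4 (position 6): before a front vowel (/i, e/) → [b].

[b], [b], [p], [b]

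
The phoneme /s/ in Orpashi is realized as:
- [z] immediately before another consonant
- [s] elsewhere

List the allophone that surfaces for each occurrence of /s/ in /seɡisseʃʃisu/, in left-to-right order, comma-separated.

[s], [z], [s], [s]

Occurrence 1 (position 1): no conditioning environment matches → elsewhere allophone [s].
Occurrence 2 (position 5): immediately before another consonant → [z].
Occurrence 3 (position 6): no conditioning environment matches → elsewhere allophone [s].
Occurrence 4 (position 11): no conditioning environment matches → elsewhere allophone [s].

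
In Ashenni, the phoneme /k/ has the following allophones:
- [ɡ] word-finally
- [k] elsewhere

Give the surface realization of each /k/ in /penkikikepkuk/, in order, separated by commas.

[k], [k], [k], [k], [ɡ]

Occurrence 1 (position 4): no conditioning environment matches → elsewhere allophone [k].
Occurrence 2 (position 6): no conditioning environment matches → elsewhere allophone [k].
Occurrence 3 (position 8): no conditioning environment matches → elsewhere allophone [k].
Occurrence 4 (position 11): no conditioning environment matches → elsewhere allophone [k].
Occurrence 5 (position 13): word-finally → [ɡ].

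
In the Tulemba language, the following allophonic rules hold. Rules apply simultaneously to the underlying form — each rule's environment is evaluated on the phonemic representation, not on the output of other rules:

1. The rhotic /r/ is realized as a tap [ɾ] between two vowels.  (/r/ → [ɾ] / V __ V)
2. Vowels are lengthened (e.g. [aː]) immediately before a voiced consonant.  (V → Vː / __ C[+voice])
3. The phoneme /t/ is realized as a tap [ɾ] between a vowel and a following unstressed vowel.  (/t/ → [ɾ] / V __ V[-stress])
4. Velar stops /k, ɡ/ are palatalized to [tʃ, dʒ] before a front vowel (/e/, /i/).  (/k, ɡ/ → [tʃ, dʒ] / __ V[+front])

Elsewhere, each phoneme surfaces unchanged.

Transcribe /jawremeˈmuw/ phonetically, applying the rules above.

[jaːwreːmeːˈmuːw]

/j/ (word-initial) is unaffected → [j].
/a/ — between /j/ and /w/, before a voiced consonant — surfaces as [aː] (rule 2).
/w/ (between /a/ and /r/): no rule targets it → [w].
/r/ (between /w/ and /e/): rule 1 targets it, but not between two vowels → unchanged [r].
Rule 2 applies to /e/ (between /r/ and /m/: before a voiced consonant) → [eː].
/m/ (between /e/ and /e/): no rule targets it → [m].
/e/ (between /m/ and /m/): before a voiced consonant, so rule 2 applies → [eː].
/m/ (between /e/ and /u/) is unaffected → [m].
/u/ — between /m/ and /w/, before a voiced consonant — surfaces as [uː] (rule 2).
/w/ stays [w].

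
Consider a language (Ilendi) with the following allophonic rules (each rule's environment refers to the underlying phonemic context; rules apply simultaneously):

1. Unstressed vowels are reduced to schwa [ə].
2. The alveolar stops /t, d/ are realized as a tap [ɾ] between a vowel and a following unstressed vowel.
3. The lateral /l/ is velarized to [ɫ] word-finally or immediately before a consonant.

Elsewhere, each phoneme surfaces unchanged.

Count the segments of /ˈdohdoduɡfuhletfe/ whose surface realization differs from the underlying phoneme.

6

Segments that undergo a rule: /o/ → [ə] (rule 1); /d/ → [ɾ] (rule 2); /u/ → [ə] (rule 1); /u/ → [ə] (rule 1); /e/ → [ə] (rule 1); /e/ → [ə] (rule 1).
All other segments surface unchanged.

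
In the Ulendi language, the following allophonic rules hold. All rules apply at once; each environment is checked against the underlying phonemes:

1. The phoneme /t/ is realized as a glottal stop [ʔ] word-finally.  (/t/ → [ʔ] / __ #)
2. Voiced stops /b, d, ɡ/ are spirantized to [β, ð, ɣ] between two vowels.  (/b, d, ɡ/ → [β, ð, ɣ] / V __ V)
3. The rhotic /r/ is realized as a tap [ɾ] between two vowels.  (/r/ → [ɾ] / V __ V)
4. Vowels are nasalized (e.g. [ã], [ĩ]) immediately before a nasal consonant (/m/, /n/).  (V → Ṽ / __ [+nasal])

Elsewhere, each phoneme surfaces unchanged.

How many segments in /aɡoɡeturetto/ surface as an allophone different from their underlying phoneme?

3

Segments that undergo a rule: /ɡ/ → [ɣ] (rule 2); /ɡ/ → [ɣ] (rule 2); /r/ → [ɾ] (rule 3).
All other segments surface unchanged.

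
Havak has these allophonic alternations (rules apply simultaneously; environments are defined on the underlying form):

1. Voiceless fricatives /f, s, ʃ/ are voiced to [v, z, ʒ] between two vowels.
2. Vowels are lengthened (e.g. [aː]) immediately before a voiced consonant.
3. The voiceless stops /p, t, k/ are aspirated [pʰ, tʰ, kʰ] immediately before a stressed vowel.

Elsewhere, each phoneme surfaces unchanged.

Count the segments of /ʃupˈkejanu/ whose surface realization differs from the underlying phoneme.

3

Segments that undergo a rule: /k/ → [kʰ] (rule 3); /e/ → [eː] (rule 2); /a/ → [aː] (rule 2).
All other segments surface unchanged.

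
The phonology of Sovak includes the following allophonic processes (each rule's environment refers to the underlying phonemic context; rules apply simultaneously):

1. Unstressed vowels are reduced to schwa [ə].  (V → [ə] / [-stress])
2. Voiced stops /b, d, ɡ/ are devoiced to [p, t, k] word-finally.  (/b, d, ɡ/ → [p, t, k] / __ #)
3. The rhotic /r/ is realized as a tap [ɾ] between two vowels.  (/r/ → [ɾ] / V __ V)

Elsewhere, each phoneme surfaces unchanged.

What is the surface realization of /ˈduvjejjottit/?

/d/ (word-initial) is in the target of rule 2 but the environment (word-finally) is not met → [d].
/u/ (between /d/ and /v/) is in the target of rule 1 but the environment (in an unstressed syllable) is not met → [u].
/v/ stays [v].
/j/ (between /v/ and /e/) is unaffected → [j].
/e/ (between /j/ and /j/) occurs in an unstressed syllable → [ə] by rule 1.
/j/ (between /e/ and /j/): no rule targets it → [j].
/j/ (between /j/ and /o/): no rule targets it → [j].
/o/ (between /j/ and /t/): in an unstressed syllable, so rule 1 applies → [ə].
/t/ (between /o/ and /t/) is unaffected → [t].
/t/ (between /t/ and /i/) is unaffected → [t].
/i/ — between /t/ and /t/, in an unstressed syllable — surfaces as [ə] (rule 1).
/t/ stays [t].

[ˈduvjəjjəttət]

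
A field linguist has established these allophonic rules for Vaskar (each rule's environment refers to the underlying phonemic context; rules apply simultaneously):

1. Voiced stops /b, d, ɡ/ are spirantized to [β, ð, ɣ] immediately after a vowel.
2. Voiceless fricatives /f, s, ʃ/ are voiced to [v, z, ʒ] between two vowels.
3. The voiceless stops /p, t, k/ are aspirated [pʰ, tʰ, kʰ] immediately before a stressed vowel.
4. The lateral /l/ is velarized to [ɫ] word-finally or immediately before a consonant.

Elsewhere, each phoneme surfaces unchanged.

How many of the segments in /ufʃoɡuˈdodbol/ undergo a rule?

4

Segments that undergo a rule: /ɡ/ → [ɣ] (rule 1); /d/ → [ð] (rule 1); /d/ → [ð] (rule 1); /l/ → [ɫ] (rule 4).
All other segments surface unchanged.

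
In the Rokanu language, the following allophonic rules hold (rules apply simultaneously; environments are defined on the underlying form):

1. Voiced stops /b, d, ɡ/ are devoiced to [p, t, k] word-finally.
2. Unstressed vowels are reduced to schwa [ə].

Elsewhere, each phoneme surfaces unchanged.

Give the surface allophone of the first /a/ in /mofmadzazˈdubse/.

/a/ (between /m/ and /d/): in an unstressed syllable, so rule 2 applies → [ə].

[ə]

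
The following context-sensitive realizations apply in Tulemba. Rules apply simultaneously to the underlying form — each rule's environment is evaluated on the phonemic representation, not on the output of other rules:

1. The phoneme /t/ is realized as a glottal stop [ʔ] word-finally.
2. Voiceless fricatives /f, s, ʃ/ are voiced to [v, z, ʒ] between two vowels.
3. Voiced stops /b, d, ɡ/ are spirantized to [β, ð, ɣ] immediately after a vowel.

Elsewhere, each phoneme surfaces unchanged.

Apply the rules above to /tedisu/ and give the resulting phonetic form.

/t/ (word-initial): rule 1 targets it, but not word-finally → unchanged [t].
/e/ — not in any rule's target class → [e].
/d/ (between /e/ and /i/): immediately after a vowel, so rule 3 applies → [ð].
/i/ (between /d/ and /s/) is unaffected → [i].
Rule 2 applies to /s/ (between /i/ and /u/: between two vowels) → [z].
/u/ stays [u].

[teðizu]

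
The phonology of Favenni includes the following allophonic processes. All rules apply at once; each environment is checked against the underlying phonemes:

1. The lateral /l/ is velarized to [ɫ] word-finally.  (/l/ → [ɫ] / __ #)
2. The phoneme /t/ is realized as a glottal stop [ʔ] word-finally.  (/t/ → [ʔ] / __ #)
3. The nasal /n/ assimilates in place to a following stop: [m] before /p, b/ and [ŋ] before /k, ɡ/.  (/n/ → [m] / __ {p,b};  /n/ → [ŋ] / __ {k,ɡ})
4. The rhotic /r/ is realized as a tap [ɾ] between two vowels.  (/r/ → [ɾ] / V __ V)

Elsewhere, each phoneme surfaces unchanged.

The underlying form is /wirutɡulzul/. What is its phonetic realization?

[wiɾutɡulzuɫ]

/w/ — not in any rule's target class → [w].
/i/ (between /w/ and /r/) is unaffected → [i].
/r/ (between /i/ and /u/): between two vowels, so rule 4 applies → [ɾ].
/u/ stays [u].
/t/ (between /u/ and /ɡ/) fails the environment for rule 2, so it stays [t].
/ɡ/ (between /t/ and /u/) is unaffected → [ɡ].
/u/ (between /ɡ/ and /l/) is unaffected → [u].
/l/ — between /u/ and /z/; rule 1 does not apply here → [l].
/z/ — not in any rule's target class → [z].
/u/ stays [u].
/l/ (word-final): word-finally, so rule 1 applies → [ɫ].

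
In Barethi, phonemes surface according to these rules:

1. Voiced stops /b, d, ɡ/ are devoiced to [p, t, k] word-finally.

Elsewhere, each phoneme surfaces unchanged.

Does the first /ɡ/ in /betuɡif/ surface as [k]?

No

/ɡ/ (between /u/ and /i/) is in the target of rule 1 but the environment (word-finally) is not met → [ɡ].
The actual realization is [ɡ], not [k].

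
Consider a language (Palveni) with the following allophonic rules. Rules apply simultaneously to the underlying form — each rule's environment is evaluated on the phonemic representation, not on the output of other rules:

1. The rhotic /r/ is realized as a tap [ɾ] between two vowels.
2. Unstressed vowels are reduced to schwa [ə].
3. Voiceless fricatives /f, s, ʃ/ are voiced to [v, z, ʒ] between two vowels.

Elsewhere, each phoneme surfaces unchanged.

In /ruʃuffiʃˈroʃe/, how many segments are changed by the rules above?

6

Segments that undergo a rule: /u/ → [ə] (rule 2); /ʃ/ → [ʒ] (rule 3); /u/ → [ə] (rule 2); /i/ → [ə] (rule 2); /ʃ/ → [ʒ] (rule 3); /e/ → [ə] (rule 2).
All other segments surface unchanged.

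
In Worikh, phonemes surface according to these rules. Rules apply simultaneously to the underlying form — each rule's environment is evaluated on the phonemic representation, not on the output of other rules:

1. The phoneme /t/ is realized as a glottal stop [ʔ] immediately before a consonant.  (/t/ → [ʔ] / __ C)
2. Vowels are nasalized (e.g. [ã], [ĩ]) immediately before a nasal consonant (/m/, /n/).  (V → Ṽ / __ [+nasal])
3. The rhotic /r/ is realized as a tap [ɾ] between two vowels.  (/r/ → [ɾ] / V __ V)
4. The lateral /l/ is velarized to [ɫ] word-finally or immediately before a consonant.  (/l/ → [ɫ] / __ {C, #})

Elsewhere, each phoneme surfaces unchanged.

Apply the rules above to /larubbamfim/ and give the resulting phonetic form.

/l/ (word-initial) is in the target of rule 4 but the environment (word-finally or immediately before a consonant) is not met → [l].
/a/ (between /l/ and /r/) is in the target of rule 2 but the environment (before a nasal consonant) is not met → [a].
/r/ — between /a/ and /u/, between two vowels — surfaces as [ɾ] (rule 3).
/u/ (between /r/ and /b/) is in the target of rule 2 but the environment (before a nasal consonant) is not met → [u].
/b/ (between /u/ and /b/): no rule targets it → [b].
/b/ — not in any rule's target class → [b].
/a/ meets the environment for rule 2 (before a nasal consonant) → [ã].
/m/ — not in any rule's target class → [m].
/f/ (between /m/ and /i/) is unaffected → [f].
/i/ meets the environment for rule 2 (before a nasal consonant) → [ĩ].
/m/ stays [m].

[laɾubbãmfĩm]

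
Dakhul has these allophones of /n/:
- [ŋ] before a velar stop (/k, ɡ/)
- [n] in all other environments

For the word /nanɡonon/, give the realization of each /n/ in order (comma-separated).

Occurrence 1 (position 1): no conditioning environment matches → elsewhere allophone [n].
Occurrence 2 (position 3): before a velar stop → [ŋ].
Occurrence 3 (position 6): no conditioning environment matches → elsewhere allophone [n].
Occurrence 4 (position 8): no conditioning environment matches → elsewhere allophone [n].

[n], [ŋ], [n], [n]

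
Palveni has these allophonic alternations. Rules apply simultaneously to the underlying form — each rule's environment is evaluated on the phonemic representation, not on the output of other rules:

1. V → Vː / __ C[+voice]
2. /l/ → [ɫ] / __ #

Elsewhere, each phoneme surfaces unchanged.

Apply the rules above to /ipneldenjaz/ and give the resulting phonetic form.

[ipneːldeːnjaːz]

/i/ — word-initial; rule 1 does not apply here → [i].
/e/ (between /n/ and /l/): before a voiced consonant, so rule 1 applies → [eː].
/l/ (between /e/ and /d/) fails the environment for rule 2, so it stays [l].
/e/ — between /d/ and /n/, before a voiced consonant — surfaces as [eː] (rule 1).
/a/ (between /j/ and /z/) occurs before a voiced consonant → [aː] by rule 1.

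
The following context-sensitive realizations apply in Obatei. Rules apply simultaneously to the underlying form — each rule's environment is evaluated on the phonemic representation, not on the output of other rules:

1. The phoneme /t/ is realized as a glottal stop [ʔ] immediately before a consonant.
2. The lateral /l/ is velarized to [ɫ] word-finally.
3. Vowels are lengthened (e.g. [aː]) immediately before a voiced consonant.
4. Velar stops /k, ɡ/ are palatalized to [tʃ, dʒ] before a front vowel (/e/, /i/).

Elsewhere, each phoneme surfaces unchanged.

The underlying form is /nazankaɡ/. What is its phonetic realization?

[naːzaːnkaːɡ]

/n/ (word-initial): no rule targets it → [n].
/a/ (between /n/ and /z/): before a voiced consonant, so rule 3 applies → [aː].
/z/ (between /a/ and /a/): no rule targets it → [z].
/a/ (between /z/ and /n/): before a voiced consonant, so rule 3 applies → [aː].
/n/ — not in any rule's target class → [n].
/k/ (between /n/ and /a/) fails the environment for rule 4, so it stays [k].
/a/ — between /k/ and /ɡ/, before a voiced consonant — surfaces as [aː] (rule 3).
/ɡ/ (word-final) is in the target of rule 4 but the environment (before a front vowel) is not met → [ɡ].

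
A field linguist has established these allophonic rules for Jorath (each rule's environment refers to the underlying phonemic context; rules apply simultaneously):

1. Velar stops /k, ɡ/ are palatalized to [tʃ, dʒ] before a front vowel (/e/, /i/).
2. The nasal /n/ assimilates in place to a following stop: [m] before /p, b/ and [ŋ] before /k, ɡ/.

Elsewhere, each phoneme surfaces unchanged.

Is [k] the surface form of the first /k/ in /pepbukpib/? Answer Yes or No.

Yes

/k/ (between /u/ and /p/) fails the environment for rule 1, so it stays [k].
The actual realization is [k], which matches [k].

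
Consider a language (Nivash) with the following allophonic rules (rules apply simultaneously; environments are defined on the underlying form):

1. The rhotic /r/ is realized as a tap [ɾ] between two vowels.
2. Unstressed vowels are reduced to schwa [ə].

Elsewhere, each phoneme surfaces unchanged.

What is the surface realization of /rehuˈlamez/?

[rəhəˈlaməz]

/r/ (word-initial) fails the environment for rule 1, so it stays [r].
Rule 2 applies to /e/ (between /r/ and /h/: in an unstressed syllable) → [ə].
/h/ — not in any rule's target class → [h].
/u/ (between /h/ and /l/): in an unstressed syllable, so rule 2 applies → [ə].
/l/ stays [l].
/a/ (between /l/ and /m/): rule 2 targets it, but not in an unstressed syllable → unchanged [a].
/m/ (between /a/ and /e/): no rule targets it → [m].
/e/ (between /m/ and /z/): in an unstressed syllable, so rule 2 applies → [ə].
/z/ (word-final) is unaffected → [z].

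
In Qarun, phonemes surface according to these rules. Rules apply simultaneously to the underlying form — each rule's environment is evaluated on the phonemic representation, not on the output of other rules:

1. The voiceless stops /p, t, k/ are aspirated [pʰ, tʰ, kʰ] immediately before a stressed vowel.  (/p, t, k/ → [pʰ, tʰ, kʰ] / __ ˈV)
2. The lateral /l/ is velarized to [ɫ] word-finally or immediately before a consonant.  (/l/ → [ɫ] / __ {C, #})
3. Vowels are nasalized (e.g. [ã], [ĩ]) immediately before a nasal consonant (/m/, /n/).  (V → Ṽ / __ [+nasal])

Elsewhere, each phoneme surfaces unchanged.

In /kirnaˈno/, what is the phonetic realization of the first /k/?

[k]

/k/ — word-initial; rule 1 does not apply here → [k].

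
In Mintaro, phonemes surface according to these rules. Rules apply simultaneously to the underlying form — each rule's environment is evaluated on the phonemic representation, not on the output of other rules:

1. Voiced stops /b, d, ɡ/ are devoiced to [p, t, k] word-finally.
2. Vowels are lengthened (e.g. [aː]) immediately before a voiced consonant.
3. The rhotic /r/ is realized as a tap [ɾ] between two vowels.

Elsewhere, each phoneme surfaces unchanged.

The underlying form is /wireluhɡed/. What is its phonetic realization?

/w/ — not in any rule's target class → [w].
/i/ (between /w/ and /r/) occurs before a voiced consonant → [iː] by rule 2.
/r/ (between /i/ and /e/): between two vowels, so rule 3 applies → [ɾ].
/e/ (between /r/ and /l/): before a voiced consonant, so rule 2 applies → [eː].
/l/ stays [l].
/u/ (between /l/ and /h/) fails the environment for rule 2, so it stays [u].
/h/ (between /u/ and /ɡ/): no rule targets it → [h].
/ɡ/ (between /h/ and /e/): rule 1 targets it, but not word-finally → unchanged [ɡ].
/e/ — between /ɡ/ and /d/, before a voiced consonant — surfaces as [eː] (rule 2).
/d/ meets the environment for rule 1 (word-finally) → [t].

[wiːɾeːluhɡeːt]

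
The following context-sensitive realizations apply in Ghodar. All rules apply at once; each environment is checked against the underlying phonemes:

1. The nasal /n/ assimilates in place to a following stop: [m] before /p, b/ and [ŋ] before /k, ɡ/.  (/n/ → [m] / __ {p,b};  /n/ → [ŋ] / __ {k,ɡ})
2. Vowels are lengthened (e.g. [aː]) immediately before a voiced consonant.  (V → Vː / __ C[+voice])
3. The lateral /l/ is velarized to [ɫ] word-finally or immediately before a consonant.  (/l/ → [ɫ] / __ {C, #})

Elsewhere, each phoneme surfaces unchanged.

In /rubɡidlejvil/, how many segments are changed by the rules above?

5

Segments that undergo a rule: /u/ → [uː] (rule 2); /i/ → [iː] (rule 2); /e/ → [eː] (rule 2); /i/ → [iː] (rule 2); /l/ → [ɫ] (rule 3).
All other segments surface unchanged.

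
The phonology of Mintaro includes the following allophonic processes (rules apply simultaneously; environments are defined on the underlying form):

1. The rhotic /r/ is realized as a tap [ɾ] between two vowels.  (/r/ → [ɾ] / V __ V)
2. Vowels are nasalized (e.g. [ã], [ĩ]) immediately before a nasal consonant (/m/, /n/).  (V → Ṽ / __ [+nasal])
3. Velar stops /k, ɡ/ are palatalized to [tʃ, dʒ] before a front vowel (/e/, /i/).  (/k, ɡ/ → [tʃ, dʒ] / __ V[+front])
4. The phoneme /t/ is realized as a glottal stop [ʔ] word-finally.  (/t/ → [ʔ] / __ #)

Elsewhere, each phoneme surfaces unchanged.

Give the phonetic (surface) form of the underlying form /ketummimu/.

Rule 3 applies to /k/ (word-initial: before a front vowel) → [tʃ].
/e/ (between /k/ and /t/) is in the target of rule 2 but the environment (before a nasal consonant) is not met → [e].
/t/ (between /e/ and /u/): rule 4 targets it, but not word-finally → unchanged [t].
Rule 2 applies to /u/ (between /t/ and /m/: before a nasal consonant) → [ũ].
/m/ — not in any rule's target class → [m].
/m/ (between /m/ and /i/): no rule targets it → [m].
Rule 2 applies to /i/ (between /m/ and /m/: before a nasal consonant) → [ĩ].
/m/ stays [m].
/u/ (word-final) is in the target of rule 2 but the environment (before a nasal consonant) is not met → [u].

[tʃetũmmĩmu]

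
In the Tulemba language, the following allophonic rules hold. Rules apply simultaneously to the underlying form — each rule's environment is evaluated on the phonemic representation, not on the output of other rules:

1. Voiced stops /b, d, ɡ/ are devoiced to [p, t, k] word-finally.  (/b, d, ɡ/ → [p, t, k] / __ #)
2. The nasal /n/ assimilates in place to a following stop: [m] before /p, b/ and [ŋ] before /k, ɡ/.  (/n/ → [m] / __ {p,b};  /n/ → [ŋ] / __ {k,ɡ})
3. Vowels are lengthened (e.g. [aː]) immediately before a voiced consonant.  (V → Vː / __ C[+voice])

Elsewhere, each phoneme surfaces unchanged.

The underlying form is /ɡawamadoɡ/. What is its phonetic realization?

[ɡaːwaːmaːdoːk]

/ɡ/ — word-initial; rule 1 does not apply here → [ɡ].
Rule 3 applies to /a/ (between /ɡ/ and /w/: before a voiced consonant) → [aː].
/w/ (between /a/ and /a/) is unaffected → [w].
/a/ — between /w/ and /m/, before a voiced consonant — surfaces as [aː] (rule 3).
/m/ — not in any rule's target class → [m].
/a/ meets the environment for rule 3 (before a voiced consonant) → [aː].
/d/ (between /a/ and /o/) is in the target of rule 1 but the environment (word-finally) is not met → [d].
/o/ — between /d/ and /ɡ/, before a voiced consonant — surfaces as [oː] (rule 3).
/ɡ/ (word-final): word-finally, so rule 1 applies → [k].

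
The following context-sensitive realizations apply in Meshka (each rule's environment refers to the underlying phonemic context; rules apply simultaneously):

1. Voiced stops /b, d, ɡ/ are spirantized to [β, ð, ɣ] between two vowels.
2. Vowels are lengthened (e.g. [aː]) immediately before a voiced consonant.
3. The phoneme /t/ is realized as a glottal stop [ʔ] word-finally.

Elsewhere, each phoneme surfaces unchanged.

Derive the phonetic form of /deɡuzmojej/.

[deːɣuːzmoːjeːj]

/d/ (word-initial): rule 1 targets it, but not between two vowels → unchanged [d].
Rule 2 applies to /e/ (between /d/ and /ɡ/: before a voiced consonant) → [eː].
/ɡ/ (between /e/ and /u/) occurs between two vowels → [ɣ] by rule 1.
Rule 2 applies to /u/ (between /ɡ/ and /z/: before a voiced consonant) → [uː].
/z/ stays [z].
/m/ (between /z/ and /o/): no rule targets it → [m].
/o/ (between /m/ and /j/) occurs before a voiced consonant → [oː] by rule 2.
/j/ stays [j].
Rule 2 applies to /e/ (between /j/ and /j/: before a voiced consonant) → [eː].
/j/ (word-final): no rule targets it → [j].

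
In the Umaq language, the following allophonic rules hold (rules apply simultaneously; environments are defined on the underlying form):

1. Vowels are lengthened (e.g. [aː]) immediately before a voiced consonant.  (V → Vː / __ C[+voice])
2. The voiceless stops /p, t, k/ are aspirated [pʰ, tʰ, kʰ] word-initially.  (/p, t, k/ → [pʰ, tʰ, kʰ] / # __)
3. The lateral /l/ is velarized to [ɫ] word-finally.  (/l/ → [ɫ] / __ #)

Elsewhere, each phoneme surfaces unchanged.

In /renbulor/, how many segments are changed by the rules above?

Segments that undergo a rule: /e/ → [eː] (rule 1); /u/ → [uː] (rule 1); /o/ → [oː] (rule 1).
All other segments surface unchanged.

3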